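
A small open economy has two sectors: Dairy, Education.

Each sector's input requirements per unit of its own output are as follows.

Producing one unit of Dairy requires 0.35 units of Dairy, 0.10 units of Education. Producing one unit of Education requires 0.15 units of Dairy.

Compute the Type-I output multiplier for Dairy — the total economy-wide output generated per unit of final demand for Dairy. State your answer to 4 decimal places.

I − A =
  [   0.65    -0.15]
  [  -0.10     1.00]
det(I−A) = (0.65)(1.00) − (-0.15)(-0.10) = 0.6350
adj(I−A) = [[1.00, 0.15], [0.10, 0.65]]
(I − A)⁻¹ = adj(I−A) / det(I−A) ≈
  [   1.57480     0.23622]
  [   0.15748     1.02362]
The output multiplier for sector j is the column-j sum of the Leontief inverse (I − A)⁻¹ = adj(I−A) / det(I−A).
Column 1 of adj(I−A): (1.00, 0.10); det(I−A) = 0.6350.
m_1 = (1.00 + 0.10) / 0.6350 = 1.10 / 0.6350 ≈ 1.7323.

m_1 = 1.7323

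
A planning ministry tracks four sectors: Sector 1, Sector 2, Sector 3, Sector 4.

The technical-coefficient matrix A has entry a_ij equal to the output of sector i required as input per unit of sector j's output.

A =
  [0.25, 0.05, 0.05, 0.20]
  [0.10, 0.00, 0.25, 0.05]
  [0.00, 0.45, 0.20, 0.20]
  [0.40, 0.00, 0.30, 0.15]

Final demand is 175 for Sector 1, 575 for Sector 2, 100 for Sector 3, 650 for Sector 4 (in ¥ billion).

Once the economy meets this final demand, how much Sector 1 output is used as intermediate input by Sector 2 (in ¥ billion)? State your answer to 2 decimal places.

I − A =
  [   0.75    -0.05    -0.05    -0.20]
  [  -0.10     1.00    -0.25    -0.05]
  [   0.00    -0.45     0.80    -0.20]
  [  -0.40     0.00    -0.30     0.85]
Compute the cofactors C_ij = (−1)^(i+j)·(3×3 minor ij) of I−A; the adjugate is their transpose:
adj(I−A) = Cᵀ =
  [ 0.517625   0.077125   0.113875   0.153125]
  [ 0.098000   0.397000   0.161875   0.084500]
  [ 0.127250   0.254875   0.552250   0.174875]
  [ 0.288500   0.126250   0.248500   0.509375]
det(I−A) = Σ_j (I−A)_1j·C_1j = (0.75)(0.517625) + (-0.05)(0.098000) + (-0.05)(0.127250) + (-0.20)(0.288500) = 0.31925625
(I − A)⁻¹ = adj(I−A) / det(I−A) ≈
  [   1.6213     0.2416     0.3567     0.4796]
  [   0.3070     1.2435     0.5070     0.2647]
  [   0.3986     0.7983     1.7298     0.5478]
  [   0.9037     0.3955     0.7784     1.5955]
First solve x = (I − A)⁻¹ d = adj(I−A)·d / det(I−A); in particular x_2 = (0.098000·175 + 0.397000·575 + 0.161875·100 + 0.084500·650) / 0.31925625 = 316.5375 / 0.31925625 ≈ 991.4841.
Intermediate flow from 1 to 2: z_12 = a_12 · x_2 = 0.05 × 316.5375 / 0.31925625 = 15.826875 / 0.31925625 ≈ 49.57.

z_12 = 49.57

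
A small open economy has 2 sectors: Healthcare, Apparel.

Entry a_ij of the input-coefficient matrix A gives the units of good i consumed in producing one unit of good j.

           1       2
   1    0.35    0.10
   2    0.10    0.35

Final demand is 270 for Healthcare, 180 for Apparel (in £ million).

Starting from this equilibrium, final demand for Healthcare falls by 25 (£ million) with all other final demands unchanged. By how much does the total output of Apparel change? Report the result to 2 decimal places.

Δx_2 = -6.06

I − A =
  [   0.65    -0.10]
  [  -0.10     0.65]
det(I−A) = (0.65)(0.65) − (-0.10)(-0.10) = 0.4125
adj(I−A) = [[0.65, 0.10], [0.10, 0.65]]
(I − A)⁻¹ = adj(I−A) / det(I−A) ≈
  [   1.5758     0.2424]
  [   0.2424     1.5758]
Δx = (I − A)⁻¹ Δd with Δd having -25 in the Healthcare component and 0 elsewhere.
So Δx_2 = L_21 · (-25), where L_21 = adj(I−A)_21 / det(I−A) = 0.10 / 0.4125.
Δx_2 = 0.10 × (-25) / 0.4125 = -2.50 / 0.4125 ≈ -6.06.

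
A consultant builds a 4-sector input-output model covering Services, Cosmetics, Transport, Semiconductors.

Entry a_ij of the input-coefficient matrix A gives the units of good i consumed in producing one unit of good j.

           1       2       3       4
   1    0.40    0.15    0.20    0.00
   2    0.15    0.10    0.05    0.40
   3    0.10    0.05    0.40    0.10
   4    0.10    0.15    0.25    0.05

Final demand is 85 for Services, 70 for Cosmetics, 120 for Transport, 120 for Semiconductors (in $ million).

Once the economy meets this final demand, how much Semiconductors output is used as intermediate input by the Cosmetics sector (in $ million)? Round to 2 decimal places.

I − A =
  [   0.60    -0.15    -0.20     0.00]
  [  -0.15     0.90    -0.05    -0.40]
  [  -0.10    -0.05     0.60    -0.10]
  [  -0.10    -0.15    -0.25     0.95]
Compute the cofactors C_ij = (−1)^(i+j)·(3×3 minor ij) of I−A; the adjugate is their transpose:
adj(I−A) = Cᵀ =
  [ 0.446375   0.094250   0.181125   0.058750]
  [ 0.121000   0.306000   0.125000   0.142000]
  [ 0.099875   0.053250   0.449625   0.069750]
  [ 0.092375   0.072250   0.157125   0.288750]
det(I−A) = Σ_j (I−A)_1j·C_1j = (0.60)(0.446375) + (-0.15)(0.121000) + (-0.20)(0.099875) + (0.00)(0.092375) = 0.2297
(I − A)⁻¹ = adj(I−A) / det(I−A) ≈
  [   1.9433     0.4103     0.7885     0.2558]
  [   0.5268     1.3322     0.5442     0.6182]
  [   0.4348     0.2318     1.9574     0.3037]
  [   0.4022     0.3145     0.6840     1.2571]
First solve x = (I − A)⁻¹ d = adj(I−A)·d / det(I−A); in particular x_2 = (0.121000·85 + 0.306000·70 + 0.125000·120 + 0.142000·120) / 0.2297 = 63.745 / 0.2297 ≈ 277.5141.
Intermediate flow from 4 to 2: z_42 = a_42 · x_2 = 0.15 × 63.745 / 0.2297 = 9.56175 / 0.2297 ≈ 41.63.

z_42 = 41.63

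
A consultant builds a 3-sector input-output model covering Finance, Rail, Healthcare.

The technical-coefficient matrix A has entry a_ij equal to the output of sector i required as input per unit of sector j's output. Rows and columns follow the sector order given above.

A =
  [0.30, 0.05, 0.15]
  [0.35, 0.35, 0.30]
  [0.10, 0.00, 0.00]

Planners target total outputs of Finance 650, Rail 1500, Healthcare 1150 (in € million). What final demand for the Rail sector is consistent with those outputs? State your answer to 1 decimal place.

I − A =
  [   0.70    -0.05    -0.15]
  [  -0.35     0.65    -0.30]
  [  -0.10     0.00     1.00]
d = (I − A) x:
  d_F = (+0.70)·650 + (-0.05)·1500 + (-0.15)·1150 = 207.5
  d_R = (-0.35)·650 + (+0.65)·1500 + (-0.30)·1150 = 402.5
  d_H = (-0.10)·650 + (+0.00)·1500 + (+1.00)·1150 = 1085.0

d_R = 402.5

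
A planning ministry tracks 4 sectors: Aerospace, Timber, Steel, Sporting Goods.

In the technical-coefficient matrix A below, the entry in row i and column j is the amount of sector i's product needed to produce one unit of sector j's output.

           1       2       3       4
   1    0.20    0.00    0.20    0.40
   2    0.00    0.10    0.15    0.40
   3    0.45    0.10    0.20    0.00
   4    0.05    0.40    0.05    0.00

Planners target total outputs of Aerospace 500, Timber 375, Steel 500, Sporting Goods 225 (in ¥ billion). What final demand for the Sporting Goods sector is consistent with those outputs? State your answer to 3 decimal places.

d_4 = 25.000

I − A =
  [   0.80     0.00    -0.20    -0.40]
  [   0.00     0.90    -0.15    -0.40]
  [  -0.45    -0.10     0.80     0.00]
  [  -0.05    -0.40    -0.05     1.00]
d = (I − A) x:
  d_1 = (+0.80)·500 + (+0.00)·375 + (-0.20)·500 + (-0.40)·225 = 210.000
  d_2 = (+0.00)·500 + (+0.90)·375 + (-0.15)·500 + (-0.40)·225 = 172.500
  d_3 = (-0.45)·500 + (-0.10)·375 + (+0.80)·500 + (+0.00)·225 = 137.500
  d_4 = (-0.05)·500 + (-0.40)·375 + (-0.05)·500 + (+1.00)·225 = 25.000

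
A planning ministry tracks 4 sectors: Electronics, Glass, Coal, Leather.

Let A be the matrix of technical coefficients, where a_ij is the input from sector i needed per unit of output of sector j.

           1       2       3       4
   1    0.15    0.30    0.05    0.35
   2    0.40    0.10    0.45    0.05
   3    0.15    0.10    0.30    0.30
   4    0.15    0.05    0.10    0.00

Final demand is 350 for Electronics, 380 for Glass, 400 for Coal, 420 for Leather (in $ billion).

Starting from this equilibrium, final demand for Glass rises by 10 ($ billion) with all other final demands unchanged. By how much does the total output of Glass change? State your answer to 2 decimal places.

Δx_2 = 17.02

I − A =
  [   0.85    -0.30    -0.05    -0.35]
  [  -0.40     0.90    -0.45    -0.05]
  [  -0.15    -0.10     0.70    -0.30]
  [  -0.15    -0.05    -0.10     1.00]
Compute the cofactors C_ij = (−1)^(i+j)·(3×3 minor ij) of I−A; the adjugate is their transpose:
adj(I−A) = Cᵀ =
  [ 0.549000   0.222500   0.220750   0.269500]
  [ 0.361750   0.517750   0.397500   0.271750]
  [ 0.221875   0.153625   0.586375   0.261250]
  [ 0.122625   0.074625   0.111625   0.384250]
det(I−A) = Σ_j (I−A)_1j·C_1j = (0.85)(0.549000) + (-0.30)(0.361750) + (-0.05)(0.221875) + (-0.35)(0.122625) = 0.3041125
(I − A)⁻¹ = adj(I−A) / det(I−A) ≈
  [   1.8053     0.7316     0.7259     0.8862]
  [   1.1895     1.7025     1.3071     0.8936]
  [   0.7296     0.5052     1.9282     0.8591]
  [   0.4032     0.2454     0.3671     1.2635]
Δx = (I − A)⁻¹ Δd with Δd having +10 in the Glass component and 0 elsewhere.
So Δx_2 = L_22 · (+10), where L_22 = adj(I−A)_22 / det(I−A) = 0.517750 / 0.3041125.
Δx_2 = 0.517750 × (+10) / 0.3041125 = 5.1775 / 0.3041125 ≈ 17.02.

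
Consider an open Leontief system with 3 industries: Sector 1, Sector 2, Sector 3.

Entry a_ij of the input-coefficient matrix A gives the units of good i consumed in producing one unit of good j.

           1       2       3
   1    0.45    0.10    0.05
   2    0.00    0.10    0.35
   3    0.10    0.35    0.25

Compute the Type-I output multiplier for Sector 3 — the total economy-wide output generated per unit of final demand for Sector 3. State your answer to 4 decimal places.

I − A =
  [   0.55    -0.10    -0.05]
  [   0.00     0.90    -0.35]
  [  -0.10    -0.35     0.75]
Cofactors of I−A, C_ij = (−1)^(i+j)·(minor ij) (rows/columns in the sector order above):
  C_11 = (0.90)(0.75) − (-0.35)(-0.35) = 0.5525
  C_12 = −[(0.00)(0.75) − (-0.35)(-0.10)] = 0.0350
  C_13 = (0.00)(-0.35) − (0.90)(-0.10) = 0.0900
  C_21 = −[(-0.10)(0.75) − (-0.05)(-0.35)] = 0.0925
  C_22 = (0.55)(0.75) − (-0.05)(-0.10) = 0.4075
  C_23 = −[(0.55)(-0.35) − (-0.10)(-0.10)] = 0.2025
  C_31 = (-0.10)(-0.35) − (-0.05)(0.90) = 0.0800
  C_32 = −[(0.55)(-0.35) − (-0.05)(0.00)] = 0.1925
  C_33 = (0.55)(0.90) − (-0.10)(0.00) = 0.4950
det(I−A) = Σ_j (I−A)_1j·C_1j = (0.55)(0.5525) + (-0.10)(0.0350) + (-0.05)(0.0900) = 0.295875
adj(I−A) = Cᵀ =
  [ 0.5525   0.0925   0.0800]
  [ 0.0350   0.4075   0.1925]
  [ 0.0900   0.2025   0.4950]
(I − A)⁻¹ = adj(I−A) / det(I−A) ≈
  [   1.86734     0.31263     0.27038]
  [   0.11829     1.37727     0.65061]
  [   0.30418     0.68441     1.67300]
The output multiplier for sector j is the column-j sum of the Leontief inverse (I − A)⁻¹ = adj(I−A) / det(I−A).
Column 3 of adj(I−A): (0.0800, 0.1925, 0.4950); det(I−A) = 0.295875.
m_3 = (0.0800 + 0.1925 + 0.4950) / 0.295875 = 0.7675 / 0.295875 ≈ 2.5940.

m_3 = 2.5940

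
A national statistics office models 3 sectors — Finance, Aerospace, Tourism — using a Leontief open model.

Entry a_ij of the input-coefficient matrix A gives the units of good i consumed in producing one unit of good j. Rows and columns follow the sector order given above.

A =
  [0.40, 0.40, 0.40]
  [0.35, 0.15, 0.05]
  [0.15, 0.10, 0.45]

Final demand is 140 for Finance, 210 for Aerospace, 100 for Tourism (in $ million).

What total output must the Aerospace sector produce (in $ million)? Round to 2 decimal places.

I − A =
  [   0.60    -0.40    -0.40]
  [  -0.35     0.85    -0.05]
  [  -0.15    -0.10     0.55]
Cofactors of I−A, C_ij = (−1)^(i+j)·(minor ij) (rows/columns in the sector order above):
  C_11 = (0.85)(0.55) − (-0.05)(-0.10) = 0.4625
  C_12 = −[(-0.35)(0.55) − (-0.05)(-0.15)] = 0.2000
  C_13 = (-0.35)(-0.10) − (0.85)(-0.15) = 0.1625
  C_21 = −[(-0.40)(0.55) − (-0.40)(-0.10)] = 0.2600
  C_22 = (0.60)(0.55) − (-0.40)(-0.15) = 0.2700
  C_23 = −[(0.60)(-0.10) − (-0.40)(-0.15)] = 0.1200
  C_31 = (-0.40)(-0.05) − (-0.40)(0.85) = 0.3600
  C_32 = −[(0.60)(-0.05) − (-0.40)(-0.35)] = 0.1700
  C_33 = (0.60)(0.85) − (-0.40)(-0.35) = 0.3700
det(I−A) = Σ_j (I−A)_1j·C_1j = (0.60)(0.4625) + (-0.40)(0.2000) + (-0.40)(0.1625) = 0.1325
adj(I−A) = Cᵀ =
  [ 0.4625   0.2600   0.3600]
  [ 0.2000   0.2700   0.1700]
  [ 0.1625   0.1200   0.3700]
(I − A)⁻¹ = adj(I−A) / det(I−A) ≈
  [   3.4906     1.9623     2.7170]
  [   1.5094     2.0377     1.2830]
  [   1.2264     0.9057     2.7925]
x = (I − A)⁻¹ d = adj(I−A)·d / det(I−A), with det(I−A) = 0.1325:
  x_1 = (0.4625·140 + 0.2600·210 + 0.3600·100) / 0.1325 = 155.35 / 0.1325 ≈ 1172.45
  x_2 = (0.2000·140 + 0.2700·210 + 0.1700·100) / 0.1325 = 101.70 / 0.1325 ≈ 767.55
  x_3 = (0.1625·140 + 0.1200·210 + 0.3700·100) / 0.1325 = 84.95 / 0.1325 ≈ 641.13

x_2 = 767.55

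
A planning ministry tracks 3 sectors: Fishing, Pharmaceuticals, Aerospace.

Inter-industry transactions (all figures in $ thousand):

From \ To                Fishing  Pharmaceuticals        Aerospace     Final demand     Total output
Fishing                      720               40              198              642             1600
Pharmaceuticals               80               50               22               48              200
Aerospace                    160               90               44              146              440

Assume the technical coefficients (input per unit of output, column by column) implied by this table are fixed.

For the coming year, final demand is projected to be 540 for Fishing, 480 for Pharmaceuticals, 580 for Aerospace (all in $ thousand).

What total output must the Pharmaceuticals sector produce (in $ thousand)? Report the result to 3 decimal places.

Technical coefficients a_ij = z_ij / X_j:
  a_11 = 720/1600 = 0.45, a_21 = 80/1600 = 0.05, a_31 = 160/1600 = 0.10
  a_12 = 40/200 = 0.20, a_22 = 50/200 = 0.25, a_32 = 90/200 = 0.45
  a_13 = 198/440 = 0.45, a_23 = 22/440 = 0.05, a_33 = 44/440 = 0.10
I − A =
  [   0.55    -0.20    -0.45]
  [  -0.05     0.75    -0.05]
  [  -0.10    -0.45     0.90]
Cofactors of I−A, C_ij = (−1)^(i+j)·(minor ij) (rows/columns in the sector order above):
  C_11 = (0.75)(0.90) − (-0.05)(-0.45) = 0.6525
  C_12 = −[(-0.05)(0.90) − (-0.05)(-0.10)] = 0.0500
  C_13 = (-0.05)(-0.45) − (0.75)(-0.10) = 0.0975
  C_21 = −[(-0.20)(0.90) − (-0.45)(-0.45)] = 0.3825
  C_22 = (0.55)(0.90) − (-0.45)(-0.10) = 0.4500
  C_23 = −[(0.55)(-0.45) − (-0.20)(-0.10)] = 0.2675
  C_31 = (-0.20)(-0.05) − (-0.45)(0.75) = 0.3475
  C_32 = −[(0.55)(-0.05) − (-0.45)(-0.05)] = 0.0500
  C_33 = (0.55)(0.75) − (-0.20)(-0.05) = 0.4025
det(I−A) = Σ_j (I−A)_1j·C_1j = (0.55)(0.6525) + (-0.20)(0.0500) + (-0.45)(0.0975) = 0.3050
adj(I−A) = Cᵀ =
  [ 0.6525   0.3825   0.3475]
  [ 0.0500   0.4500   0.0500]
  [ 0.0975   0.2675   0.4025]
(I − A)⁻¹ = adj(I−A) / det(I−A) ≈
  [   2.1393     1.2541     1.1393]
  [   0.1639     1.4754     0.1639]
  [   0.3197     0.8770     1.3197]
x = (I − A)⁻¹ d = adj(I−A)·d / det(I−A), with det(I−A) = 0.3050:
  x_1 = (0.6525·540 + 0.3825·480 + 0.3475·580) / 0.3050 = 737.50 / 0.3050 ≈ 2418.033
  x_2 = (0.0500·540 + 0.4500·480 + 0.0500·580) / 0.3050 = 272.00 / 0.3050 ≈ 891.803
  x_3 = (0.0975·540 + 0.2675·480 + 0.4025·580) / 0.3050 = 414.50 / 0.3050 ≈ 1359.016

x_2 = 891.803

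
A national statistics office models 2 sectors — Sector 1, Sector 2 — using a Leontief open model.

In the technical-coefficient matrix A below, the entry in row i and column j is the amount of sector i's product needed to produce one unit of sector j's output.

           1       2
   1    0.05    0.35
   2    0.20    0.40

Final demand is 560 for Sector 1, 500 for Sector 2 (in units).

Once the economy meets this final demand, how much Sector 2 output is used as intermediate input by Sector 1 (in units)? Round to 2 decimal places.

I − A =
  [   0.95    -0.35]
  [  -0.20     0.60]
det(I−A) = (0.95)(0.60) − (-0.35)(-0.20) = 0.5000
adj(I−A) = [[0.60, 0.35], [0.20, 0.95]]
(I − A)⁻¹ = adj(I−A) / det(I−A) ≈
  [   1.2000     0.7000]
  [   0.4000     1.9000]
First solve x = (I − A)⁻¹ d = adj(I−A)·d / det(I−A); in particular x_1 = (0.60·560 + 0.35·500) / 0.5000 = 511.00 / 0.5000 = 1022.0000.
Intermediate flow from 2 to 1: z_21 = a_21 · x_1 = 0.20 × 511.00 / 0.5000 = 102.20 / 0.5000 = 204.40.

z_21 = 204.40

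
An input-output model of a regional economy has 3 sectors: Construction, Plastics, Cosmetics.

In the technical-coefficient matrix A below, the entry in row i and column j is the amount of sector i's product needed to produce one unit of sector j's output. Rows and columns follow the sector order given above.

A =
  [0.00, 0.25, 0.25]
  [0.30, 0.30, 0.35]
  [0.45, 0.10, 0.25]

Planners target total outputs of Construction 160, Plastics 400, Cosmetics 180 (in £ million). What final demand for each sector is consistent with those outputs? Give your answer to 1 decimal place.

d_1 = 15.0, d_2 = 169.0, d_3 = 23.0

I − A =
  [   1.00    -0.25    -0.25]
  [  -0.30     0.70    -0.35]
  [  -0.45    -0.10     0.75]
d = (I − A) x:
  d_1 = (+1.00)·160 + (-0.25)·400 + (-0.25)·180 = 15.0
  d_2 = (-0.30)·160 + (+0.70)·400 + (-0.35)·180 = 169.0
  d_3 = (-0.45)·160 + (-0.10)·400 + (+0.75)·180 = 23.0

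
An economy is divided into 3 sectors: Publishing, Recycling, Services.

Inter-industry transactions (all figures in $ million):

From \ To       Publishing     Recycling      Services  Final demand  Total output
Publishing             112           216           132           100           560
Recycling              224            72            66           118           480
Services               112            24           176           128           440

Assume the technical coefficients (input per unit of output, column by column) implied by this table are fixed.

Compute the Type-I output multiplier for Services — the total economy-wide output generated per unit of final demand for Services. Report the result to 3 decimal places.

m_S = 4.754

Technical coefficients a_ij = z_ij / X_j:
  a_PP = 112/560 = 0.20, a_RP = 224/560 = 0.40, a_SP = 112/560 = 0.20
  a_PR = 216/480 = 0.45, a_RR = 72/480 = 0.15, a_SR = 24/480 = 0.05
  a_PS = 132/440 = 0.30, a_RS = 66/440 = 0.15, a_SS = 176/440 = 0.40
I − A =
  [   0.80    -0.45    -0.30]
  [  -0.40     0.85    -0.15]
  [  -0.20    -0.05     0.60]
Cofactors of I−A, C_ij = (−1)^(i+j)·(minor ij) (rows/columns in the sector order above):
  C_11 = (0.85)(0.60) − (-0.15)(-0.05) = 0.5025
  C_12 = −[(-0.40)(0.60) − (-0.15)(-0.20)] = 0.2700
  C_13 = (-0.40)(-0.05) − (0.85)(-0.20) = 0.1900
  C_21 = −[(-0.45)(0.60) − (-0.30)(-0.05)] = 0.2850
  C_22 = (0.80)(0.60) − (-0.30)(-0.20) = 0.4200
  C_23 = −[(0.80)(-0.05) − (-0.45)(-0.20)] = 0.1300
  C_31 = (-0.45)(-0.15) − (-0.30)(0.85) = 0.3225
  C_32 = −[(0.80)(-0.15) − (-0.30)(-0.40)] = 0.2400
  C_33 = (0.80)(0.85) − (-0.45)(-0.40) = 0.5000
det(I−A) = Σ_j (I−A)_1j·C_1j = (0.80)(0.5025) + (-0.45)(0.2700) + (-0.30)(0.1900) = 0.2235
adj(I−A) = Cᵀ =
  [ 0.5025   0.2850   0.3225]
  [ 0.2700   0.4200   0.2400]
  [ 0.1900   0.1300   0.5000]
(I − A)⁻¹ = adj(I−A) / det(I−A) ≈
  [   2.2483     1.2752     1.4430]
  [   1.2081     1.8792     1.0738]
  [   0.8501     0.5817     2.2371]
The output multiplier for sector j is the column-j sum of the Leontief inverse (I − A)⁻¹ = adj(I−A) / det(I−A).
Column S of adj(I−A): (0.3225, 0.2400, 0.5000); det(I−A) = 0.2235.
m_S = (0.3225 + 0.2400 + 0.5000) / 0.2235 = 1.0625 / 0.2235 ≈ 4.754.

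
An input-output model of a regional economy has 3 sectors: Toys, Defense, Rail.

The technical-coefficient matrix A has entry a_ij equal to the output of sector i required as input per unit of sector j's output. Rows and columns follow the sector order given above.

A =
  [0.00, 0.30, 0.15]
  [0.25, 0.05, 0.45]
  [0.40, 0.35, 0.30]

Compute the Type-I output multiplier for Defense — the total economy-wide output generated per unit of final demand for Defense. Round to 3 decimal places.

m_D = 4.148

I − A =
  [   1.00    -0.30    -0.15]
  [  -0.25     0.95    -0.45]
  [  -0.40    -0.35     0.70]
Cofactors of I−A, C_ij = (−1)^(i+j)·(minor ij) (rows/columns in the sector order above):
  C_11 = (0.95)(0.70) − (-0.45)(-0.35) = 0.5075
  C_12 = −[(-0.25)(0.70) − (-0.45)(-0.40)] = 0.3550
  C_13 = (-0.25)(-0.35) − (0.95)(-0.40) = 0.4675
  C_21 = −[(-0.30)(0.70) − (-0.15)(-0.35)] = 0.2625
  C_22 = (1.00)(0.70) − (-0.15)(-0.40) = 0.6400
  C_23 = −[(1.00)(-0.35) − (-0.30)(-0.40)] = 0.4700
  C_31 = (-0.30)(-0.45) − (-0.15)(0.95) = 0.2775
  C_32 = −[(1.00)(-0.45) − (-0.15)(-0.25)] = 0.4875
  C_33 = (1.00)(0.95) − (-0.30)(-0.25) = 0.8750
det(I−A) = Σ_j (I−A)_1j·C_1j = (1.00)(0.5075) + (-0.30)(0.3550) + (-0.15)(0.4675) = 0.330875
adj(I−A) = Cᵀ =
  [ 0.5075   0.2625   0.2775]
  [ 0.3550   0.6400   0.4875]
  [ 0.4675   0.4700   0.8750]
(I − A)⁻¹ = adj(I−A) / det(I−A) ≈
  [   1.5338     0.7934     0.8387]
  [   1.0729     1.9343     1.4734]
  [   1.4129     1.4205     2.6445]
The output multiplier for sector j is the column-j sum of the Leontief inverse (I − A)⁻¹ = adj(I−A) / det(I−A).
Column D of adj(I−A): (0.2625, 0.6400, 0.4700); det(I−A) = 0.330875.
m_D = (0.2625 + 0.6400 + 0.4700) / 0.330875 = 1.3725 / 0.330875 ≈ 4.148.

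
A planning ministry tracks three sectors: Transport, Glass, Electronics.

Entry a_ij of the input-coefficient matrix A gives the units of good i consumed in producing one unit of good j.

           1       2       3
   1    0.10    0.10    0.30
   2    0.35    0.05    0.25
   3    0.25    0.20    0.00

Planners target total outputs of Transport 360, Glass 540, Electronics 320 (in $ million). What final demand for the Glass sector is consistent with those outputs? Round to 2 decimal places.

d_2 = 307.00

I − A =
  [   0.90    -0.10    -0.30]
  [  -0.35     0.95    -0.25]
  [  -0.25    -0.20     1.00]
d = (I − A) x:
  d_1 = (+0.90)·360 + (-0.10)·540 + (-0.30)·320 = 174.00
  d_2 = (-0.35)·360 + (+0.95)·540 + (-0.25)·320 = 307.00
  d_3 = (-0.25)·360 + (-0.20)·540 + (+1.00)·320 = 122.00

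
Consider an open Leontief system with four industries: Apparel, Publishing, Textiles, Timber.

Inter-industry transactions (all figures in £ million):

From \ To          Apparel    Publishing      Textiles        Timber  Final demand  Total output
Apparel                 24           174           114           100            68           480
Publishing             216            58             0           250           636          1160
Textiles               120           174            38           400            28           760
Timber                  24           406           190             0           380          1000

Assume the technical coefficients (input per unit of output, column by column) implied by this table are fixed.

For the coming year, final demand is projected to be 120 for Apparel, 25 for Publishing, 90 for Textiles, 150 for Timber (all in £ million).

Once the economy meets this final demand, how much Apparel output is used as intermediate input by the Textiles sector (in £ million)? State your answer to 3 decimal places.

z_13 = 50.192

Technical coefficients a_ij = z_ij / X_j:
  a_11 = 24/480 = 0.05, a_21 = 216/480 = 0.45, a_31 = 120/480 = 0.25, a_41 = 24/480 = 0.05
  a_12 = 174/1160 = 0.15, a_22 = 58/1160 = 0.05, a_32 = 174/1160 = 0.15, a_42 = 406/1160 = 0.35
  a_13 = 114/760 = 0.15, a_23 = 0/760 = 0.00, a_33 = 38/760 = 0.05, a_43 = 190/760 = 0.25
  a_14 = 100/1000 = 0.10, a_24 = 250/1000 = 0.25, a_34 = 400/1000 = 0.40, a_44 = 0/1000 = 0.00
I − A =
  [   0.95    -0.15    -0.15    -0.10]
  [  -0.45     0.95     0.00    -0.25]
  [  -0.25    -0.15     0.95    -0.40]
  [  -0.05    -0.35    -0.25     1.00]
Compute the cofactors C_ij = (−1)^(i+j)·(3×3 minor ij) of I−A; the adjugate is their transpose:
adj(I−A) = Cᵀ =
  [ 0.7150   0.2080   0.1625   0.1885]
  [ 0.4100   0.7560   0.1400   0.2860]
  [ 0.3670   0.3240   0.7295   0.4095]
  [ 0.2710   0.3560   0.2395   0.7475]
det(I−A) = Σ_j (I−A)_1j·C_1j = (0.95)(0.7150) + (-0.15)(0.4100) + (-0.15)(0.3670) + (-0.10)(0.2710) = 0.5356
(I − A)⁻¹ = adj(I−A) / det(I−A) ≈
  [   1.3350     0.3883     0.3034     0.3519]
  [   0.7655     1.4115     0.2614     0.5340]
  [   0.6852     0.6049     1.3620     0.7646]
  [   0.5060     0.6647     0.4472     1.3956]
First solve x = (I − A)⁻¹ d = adj(I−A)·d / det(I−A); in particular x_3 = (0.3670·120 + 0.3240·25 + 0.7295·90 + 0.4095·150) / 0.5356 = 179.22 / 0.5356 ≈ 334.61538.
Intermediate flow from 1 to 3: z_13 = a_13 · x_3 = 0.15 × 179.22 / 0.5356 = 26.883 / 0.5356 ≈ 50.192.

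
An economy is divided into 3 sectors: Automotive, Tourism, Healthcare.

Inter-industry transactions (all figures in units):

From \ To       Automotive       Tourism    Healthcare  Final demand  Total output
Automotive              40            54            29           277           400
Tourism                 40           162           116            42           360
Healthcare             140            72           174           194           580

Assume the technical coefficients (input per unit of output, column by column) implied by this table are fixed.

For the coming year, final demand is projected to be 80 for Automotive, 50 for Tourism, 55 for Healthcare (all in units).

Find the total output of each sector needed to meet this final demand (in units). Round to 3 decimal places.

Technical coefficients a_ij = z_ij / X_j:
  a_11 = 40/400 = 0.10, a_21 = 40/400 = 0.10, a_31 = 140/400 = 0.35
  a_12 = 54/360 = 0.15, a_22 = 162/360 = 0.45, a_32 = 72/360 = 0.20
  a_13 = 29/580 = 0.05, a_23 = 116/580 = 0.20, a_33 = 174/580 = 0.30
I − A =
  [   0.90    -0.15    -0.05]
  [  -0.10     0.55    -0.20]
  [  -0.35    -0.20     0.70]
Cofactors of I−A, C_ij = (−1)^(i+j)·(minor ij) (rows/columns in the sector order above):
  C_11 = (0.55)(0.70) − (-0.20)(-0.20) = 0.3450
  C_12 = −[(-0.10)(0.70) − (-0.20)(-0.35)] = 0.1400
  C_13 = (-0.10)(-0.20) − (0.55)(-0.35) = 0.2125
  C_21 = −[(-0.15)(0.70) − (-0.05)(-0.20)] = 0.1150
  C_22 = (0.90)(0.70) − (-0.05)(-0.35) = 0.6125
  C_23 = −[(0.90)(-0.20) − (-0.15)(-0.35)] = 0.2325
  C_31 = (-0.15)(-0.20) − (-0.05)(0.55) = 0.0575
  C_32 = −[(0.90)(-0.20) − (-0.05)(-0.10)] = 0.1850
  C_33 = (0.90)(0.55) − (-0.15)(-0.10) = 0.4800
det(I−A) = Σ_j (I−A)_1j·C_1j = (0.90)(0.3450) + (-0.15)(0.1400) + (-0.05)(0.2125) = 0.278875
adj(I−A) = Cᵀ =
  [ 0.3450   0.1150   0.0575]
  [ 0.1400   0.6125   0.1850]
  [ 0.2125   0.2325   0.4800]
(I − A)⁻¹ = adj(I−A) / det(I−A) ≈
  [   1.2371     0.4124     0.2062]
  [   0.5020     2.1963     0.6634]
  [   0.7620     0.8337     1.7212]
x = (I − A)⁻¹ d = adj(I−A)·d / det(I−A), with det(I−A) = 0.278875:
  x_1 = (0.3450·80 + 0.1150·50 + 0.0575·55) / 0.278875 = 36.5125 / 0.278875 ≈ 130.928
  x_2 = (0.1400·80 + 0.6125·50 + 0.1850·55) / 0.278875 = 52.00 / 0.278875 ≈ 186.463
  x_3 = (0.2125·80 + 0.2325·50 + 0.4800·55) / 0.278875 = 55.025 / 0.278875 ≈ 197.311

x_1 = 130.928, x_2 = 186.463, x_3 = 197.311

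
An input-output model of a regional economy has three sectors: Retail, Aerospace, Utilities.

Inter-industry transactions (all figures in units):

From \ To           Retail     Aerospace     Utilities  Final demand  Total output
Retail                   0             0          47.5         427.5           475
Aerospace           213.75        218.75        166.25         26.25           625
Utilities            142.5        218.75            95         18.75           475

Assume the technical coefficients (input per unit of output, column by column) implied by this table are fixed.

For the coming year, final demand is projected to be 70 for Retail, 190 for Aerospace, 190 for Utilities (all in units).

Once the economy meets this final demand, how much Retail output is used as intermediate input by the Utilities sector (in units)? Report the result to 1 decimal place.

z_RU = 59.3

Technical coefficients a_ij = z_ij / X_j:
  a_RR = 0/475 = 0.00, a_AR = 213.75/475 = 0.45, a_UR = 142.5/475 = 0.30
  a_RA = 0/625 = 0.00, a_AA = 218.75/625 = 0.35, a_UA = 218.75/625 = 0.35
  a_RU = 47.5/475 = 0.10, a_AU = 166.25/475 = 0.35, a_UU = 95/475 = 0.20
I − A =
  [   1.00     0.00    -0.10]
  [  -0.45     0.65    -0.35]
  [  -0.30    -0.35     0.80]
Cofactors of I−A, C_ij = (−1)^(i+j)·(minor ij) (rows/columns in the sector order above):
  C_11 = (0.65)(0.80) − (-0.35)(-0.35) = 0.3975
  C_12 = −[(-0.45)(0.80) − (-0.35)(-0.30)] = 0.4650
  C_13 = (-0.45)(-0.35) − (0.65)(-0.30) = 0.3525
  C_21 = −[(0.00)(0.80) − (-0.10)(-0.35)] = 0.0350
  C_22 = (1.00)(0.80) − (-0.10)(-0.30) = 0.7700
  C_23 = −[(1.00)(-0.35) − (0.00)(-0.30)] = 0.3500
  C_31 = (0.00)(-0.35) − (-0.10)(0.65) = 0.0650
  C_32 = −[(1.00)(-0.35) − (-0.10)(-0.45)] = 0.3950
  C_33 = (1.00)(0.65) − (0.00)(-0.45) = 0.6500
det(I−A) = Σ_j (I−A)_1j·C_1j = (1.00)(0.3975) + (0.00)(0.4650) + (-0.10)(0.3525) = 0.36225
adj(I−A) = Cᵀ =
  [ 0.3975   0.0350   0.0650]
  [ 0.4650   0.7700   0.3950]
  [ 0.3525   0.3500   0.6500]
(I − A)⁻¹ = adj(I−A) / det(I−A) ≈
  [   1.0973     0.0966     0.1794]
  [   1.2836     2.1256     1.0904]
  [   0.9731     0.9662     1.7943]
First solve x = (I − A)⁻¹ d = adj(I−A)·d / det(I−A); in particular x_U = (0.3525·70 + 0.3500·190 + 0.6500·190) / 0.36225 = 214.675 / 0.36225 ≈ 592.616.
Intermediate flow from R to U: z_RU = a_RU · x_U = 0.10 × 214.675 / 0.36225 = 21.4675 / 0.36225 ≈ 59.3.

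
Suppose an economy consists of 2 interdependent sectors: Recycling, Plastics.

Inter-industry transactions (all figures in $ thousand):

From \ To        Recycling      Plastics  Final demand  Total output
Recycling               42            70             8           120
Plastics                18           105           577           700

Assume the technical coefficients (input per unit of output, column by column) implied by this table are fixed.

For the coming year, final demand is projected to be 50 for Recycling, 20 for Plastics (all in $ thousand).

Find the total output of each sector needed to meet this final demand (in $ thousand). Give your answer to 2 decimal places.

Technical coefficients a_ij = z_ij / X_j:
  a_RR = 42/120 = 0.35, a_PR = 18/120 = 0.15
  a_RP = 70/700 = 0.10, a_PP = 105/700 = 0.15
I − A =
  [   0.65    -0.10]
  [  -0.15     0.85]
det(I−A) = (0.65)(0.85) − (-0.10)(-0.15) = 0.5375
adj(I−A) = [[0.85, 0.10], [0.15, 0.65]]
(I − A)⁻¹ = adj(I−A) / det(I−A) ≈
  [   1.5814     0.1860]
  [   0.2791     1.2093]
x = (I − A)⁻¹ d = adj(I−A)·d / det(I−A), with det(I−A) = 0.5375:
  x_R = (0.85·50 + 0.10·20) / 0.5375 = 44.50 / 0.5375 ≈ 82.79
  x_P = (0.15·50 + 0.65·20) / 0.5375 = 20.50 / 0.5375 ≈ 38.14

x_R = 82.79, x_P = 38.14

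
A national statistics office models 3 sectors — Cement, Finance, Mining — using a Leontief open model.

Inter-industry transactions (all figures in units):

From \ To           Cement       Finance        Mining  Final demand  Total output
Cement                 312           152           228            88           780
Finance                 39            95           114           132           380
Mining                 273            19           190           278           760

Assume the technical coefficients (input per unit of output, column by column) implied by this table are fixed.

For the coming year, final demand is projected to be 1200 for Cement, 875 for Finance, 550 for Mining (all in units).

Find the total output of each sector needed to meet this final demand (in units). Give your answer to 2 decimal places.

x_C = 5050.00, x_F = 2150.00, x_M = 3233.33

Technical coefficients a_ij = z_ij / X_j:
  a_CC = 312/780 = 0.40, a_FC = 39/780 = 0.05, a_MC = 273/780 = 0.35
  a_CF = 152/380 = 0.40, a_FF = 95/380 = 0.25, a_MF = 19/380 = 0.05
  a_CM = 228/760 = 0.30, a_FM = 114/760 = 0.15, a_MM = 190/760 = 0.25
I − A =
  [   0.60    -0.40    -0.30]
  [  -0.05     0.75    -0.15]
  [  -0.35    -0.05     0.75]
Cofactors of I−A, C_ij = (−1)^(i+j)·(minor ij) (rows/columns in the sector order above):
  C_11 = (0.75)(0.75) − (-0.15)(-0.05) = 0.5550
  C_12 = −[(-0.05)(0.75) − (-0.15)(-0.35)] = 0.0900
  C_13 = (-0.05)(-0.05) − (0.75)(-0.35) = 0.2650
  C_21 = −[(-0.40)(0.75) − (-0.30)(-0.05)] = 0.3150
  C_22 = (0.60)(0.75) − (-0.30)(-0.35) = 0.3450
  C_23 = −[(0.60)(-0.05) − (-0.40)(-0.35)] = 0.1700
  C_31 = (-0.40)(-0.15) − (-0.30)(0.75) = 0.2850
  C_32 = −[(0.60)(-0.15) − (-0.30)(-0.05)] = 0.1050
  C_33 = (0.60)(0.75) − (-0.40)(-0.05) = 0.4300
det(I−A) = Σ_j (I−A)_1j·C_1j = (0.60)(0.5550) + (-0.40)(0.0900) + (-0.30)(0.2650) = 0.2175
adj(I−A) = Cᵀ =
  [ 0.5550   0.3150   0.2850]
  [ 0.0900   0.3450   0.1050]
  [ 0.2650   0.1700   0.4300]
(I − A)⁻¹ = adj(I−A) / det(I−A) ≈
  [   2.5517     1.4483     1.3103]
  [   0.4138     1.5862     0.4828]
  [   1.2184     0.7816     1.9770]
x = (I − A)⁻¹ d = adj(I−A)·d / det(I−A), with det(I−A) = 0.2175:
  x_C = (0.5550·1200 + 0.3150·875 + 0.2850·550) / 0.2175 = 1098.375 / 0.2175 = 5050.00
  x_F = (0.0900·1200 + 0.3450·875 + 0.1050·550) / 0.2175 = 467.625 / 0.2175 = 2150.00
  x_M = (0.2650·1200 + 0.1700·875 + 0.4300·550) / 0.2175 = 703.25 / 0.2175 ≈ 3233.33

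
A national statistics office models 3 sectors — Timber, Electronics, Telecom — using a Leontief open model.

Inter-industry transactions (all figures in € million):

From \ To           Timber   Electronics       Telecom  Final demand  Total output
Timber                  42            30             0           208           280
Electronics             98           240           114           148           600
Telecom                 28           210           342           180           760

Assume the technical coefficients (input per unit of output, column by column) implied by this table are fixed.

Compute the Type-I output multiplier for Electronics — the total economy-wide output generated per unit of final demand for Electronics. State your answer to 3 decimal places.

Technical coefficients a_ij = z_ij / X_j:
  a_11 = 42/280 = 0.15, a_21 = 98/280 = 0.35, a_31 = 28/280 = 0.10
  a_12 = 30/600 = 0.05, a_22 = 240/600 = 0.40, a_32 = 210/600 = 0.35
  a_13 = 0/760 = 0.00, a_23 = 114/760 = 0.15, a_33 = 342/760 = 0.45
I − A =
  [   0.85    -0.05     0.00]
  [  -0.35     0.60    -0.15]
  [  -0.10    -0.35     0.55]
Cofactors of I−A, C_ij = (−1)^(i+j)·(minor ij) (rows/columns in the sector order above):
  C_11 = (0.60)(0.55) − (-0.15)(-0.35) = 0.2775
  C_12 = −[(-0.35)(0.55) − (-0.15)(-0.10)] = 0.2075
  C_13 = (-0.35)(-0.35) − (0.60)(-0.10) = 0.1825
  C_21 = −[(-0.05)(0.55) − (0.00)(-0.35)] = 0.0275
  C_22 = (0.85)(0.55) − (0.00)(-0.10) = 0.4675
  C_23 = −[(0.85)(-0.35) − (-0.05)(-0.10)] = 0.3025
  C_31 = (-0.05)(-0.15) − (0.00)(0.60) = 0.0075
  C_32 = −[(0.85)(-0.15) − (0.00)(-0.35)] = 0.1275
  C_33 = (0.85)(0.60) − (-0.05)(-0.35) = 0.4925
det(I−A) = Σ_j (I−A)_1j·C_1j = (0.85)(0.2775) + (-0.05)(0.2075) + (0.00)(0.1825) = 0.2255
adj(I−A) = Cᵀ =
  [ 0.2775   0.0275   0.0075]
  [ 0.2075   0.4675   0.1275]
  [ 0.1825   0.3025   0.4925]
(I − A)⁻¹ = adj(I−A) / det(I−A) ≈
  [   1.2306     0.1220     0.0333]
  [   0.9202     2.0732     0.5654]
  [   0.8093     1.3415     2.1840]
The output multiplier for sector j is the column-j sum of the Leontief inverse (I − A)⁻¹ = adj(I−A) / det(I−A).
Column 2 of adj(I−A): (0.0275, 0.4675, 0.3025); det(I−A) = 0.2255.
m_2 = (0.0275 + 0.4675 + 0.3025) / 0.2255 = 0.7975 / 0.2255 ≈ 3.537.

m_2 = 3.537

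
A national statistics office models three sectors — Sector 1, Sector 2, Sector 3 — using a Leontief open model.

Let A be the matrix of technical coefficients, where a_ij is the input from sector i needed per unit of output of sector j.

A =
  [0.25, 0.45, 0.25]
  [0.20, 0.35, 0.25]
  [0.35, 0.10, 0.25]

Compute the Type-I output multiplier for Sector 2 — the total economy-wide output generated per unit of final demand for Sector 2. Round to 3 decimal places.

I − A =
  [   0.75    -0.45    -0.25]
  [  -0.20     0.65    -0.25]
  [  -0.35    -0.10     0.75]
Cofactors of I−A, C_ij = (−1)^(i+j)·(minor ij) (rows/columns in the sector order above):
  C_11 = (0.65)(0.75) − (-0.25)(-0.10) = 0.4625
  C_12 = −[(-0.20)(0.75) − (-0.25)(-0.35)] = 0.2375
  C_13 = (-0.20)(-0.10) − (0.65)(-0.35) = 0.2475
  C_21 = −[(-0.45)(0.75) − (-0.25)(-0.10)] = 0.3625
  C_22 = (0.75)(0.75) − (-0.25)(-0.35) = 0.4750
  C_23 = −[(0.75)(-0.10) − (-0.45)(-0.35)] = 0.2325
  C_31 = (-0.45)(-0.25) − (-0.25)(0.65) = 0.2750
  C_32 = −[(0.75)(-0.25) − (-0.25)(-0.20)] = 0.2375
  C_33 = (0.75)(0.65) − (-0.45)(-0.20) = 0.3975
det(I−A) = Σ_j (I−A)_1j·C_1j = (0.75)(0.4625) + (-0.45)(0.2375) + (-0.25)(0.2475) = 0.178125
adj(I−A) = Cᵀ =
  [ 0.4625   0.3625   0.2750]
  [ 0.2375   0.4750   0.2375]
  [ 0.2475   0.2325   0.3975]
(I − A)⁻¹ = adj(I−A) / det(I−A) ≈
  [   2.5965     2.0351     1.5439]
  [   1.3333     2.6667     1.3333]
  [   1.3895     1.3053     2.2316]
The output multiplier for sector j is the column-j sum of the Leontief inverse (I − A)⁻¹ = adj(I−A) / det(I−A).
Column 2 of adj(I−A): (0.3625, 0.4750, 0.2325); det(I−A) = 0.178125.
m_2 = (0.3625 + 0.4750 + 0.2325) / 0.178125 = 1.07 / 0.178125 ≈ 6.007.

m_2 = 6.007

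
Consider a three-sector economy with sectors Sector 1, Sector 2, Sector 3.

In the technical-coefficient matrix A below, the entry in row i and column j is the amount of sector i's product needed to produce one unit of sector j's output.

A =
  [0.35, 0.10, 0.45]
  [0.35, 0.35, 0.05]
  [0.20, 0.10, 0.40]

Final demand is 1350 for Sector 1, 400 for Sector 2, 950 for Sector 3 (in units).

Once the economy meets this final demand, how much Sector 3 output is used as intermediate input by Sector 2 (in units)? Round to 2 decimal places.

z_32 = 387.99

I − A =
  [   0.65    -0.10    -0.45]
  [  -0.35     0.65    -0.05]
  [  -0.20    -0.10     0.60]
Cofactors of I−A, C_ij = (−1)^(i+j)·(minor ij) (rows/columns in the sector order above):
  C_11 = (0.65)(0.60) − (-0.05)(-0.10) = 0.3850
  C_12 = −[(-0.35)(0.60) − (-0.05)(-0.20)] = 0.2200
  C_13 = (-0.35)(-0.10) − (0.65)(-0.20) = 0.1650
  C_21 = −[(-0.10)(0.60) − (-0.45)(-0.10)] = 0.1050
  C_22 = (0.65)(0.60) − (-0.45)(-0.20) = 0.3000
  C_23 = −[(0.65)(-0.10) − (-0.10)(-0.20)] = 0.0850
  C_31 = (-0.10)(-0.05) − (-0.45)(0.65) = 0.2975
  C_32 = −[(0.65)(-0.05) − (-0.45)(-0.35)] = 0.1900
  C_33 = (0.65)(0.65) − (-0.10)(-0.35) = 0.3875
det(I−A) = Σ_j (I−A)_1j·C_1j = (0.65)(0.3850) + (-0.10)(0.2200) + (-0.45)(0.1650) = 0.1540
adj(I−A) = Cᵀ =
  [ 0.3850   0.1050   0.2975]
  [ 0.2200   0.3000   0.1900]
  [ 0.1650   0.0850   0.3875]
(I − A)⁻¹ = adj(I−A) / det(I−A) ≈
  [   2.5000     0.6818     1.9318]
  [   1.4286     1.9481     1.2338]
  [   1.0714     0.5519     2.5162]
First solve x = (I − A)⁻¹ d = adj(I−A)·d / det(I−A); in particular x_2 = (0.2200·1350 + 0.3000·400 + 0.1900·950) / 0.1540 = 597.50 / 0.1540 ≈ 3879.8701.
Intermediate flow from 3 to 2: z_32 = a_32 · x_2 = 0.10 × 597.50 / 0.1540 = 59.75 / 0.1540 ≈ 387.99.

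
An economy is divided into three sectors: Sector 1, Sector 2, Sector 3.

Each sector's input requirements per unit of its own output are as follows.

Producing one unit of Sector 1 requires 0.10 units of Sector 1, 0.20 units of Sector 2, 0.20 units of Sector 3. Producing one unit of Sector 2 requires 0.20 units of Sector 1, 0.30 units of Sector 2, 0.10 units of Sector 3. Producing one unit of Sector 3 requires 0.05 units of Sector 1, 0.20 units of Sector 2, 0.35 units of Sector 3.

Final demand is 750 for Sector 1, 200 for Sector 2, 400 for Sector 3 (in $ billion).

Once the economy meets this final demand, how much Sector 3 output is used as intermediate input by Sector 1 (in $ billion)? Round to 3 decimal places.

I − A =
  [   0.90    -0.20    -0.05]
  [  -0.20     0.70    -0.20]
  [  -0.20    -0.10     0.65]
Cofactors of I−A, C_ij = (−1)^(i+j)·(minor ij) (rows/columns in the sector order above):
  C_11 = (0.70)(0.65) − (-0.20)(-0.10) = 0.4350
  C_12 = −[(-0.20)(0.65) − (-0.20)(-0.20)] = 0.1700
  C_13 = (-0.20)(-0.10) − (0.70)(-0.20) = 0.1600
  C_21 = −[(-0.20)(0.65) − (-0.05)(-0.10)] = 0.1350
  C_22 = (0.90)(0.65) − (-0.05)(-0.20) = 0.5750
  C_23 = −[(0.90)(-0.10) − (-0.20)(-0.20)] = 0.1300
  C_31 = (-0.20)(-0.20) − (-0.05)(0.70) = 0.0750
  C_32 = −[(0.90)(-0.20) − (-0.05)(-0.20)] = 0.1900
  C_33 = (0.90)(0.70) − (-0.20)(-0.20) = 0.5900
det(I−A) = Σ_j (I−A)_1j·C_1j = (0.90)(0.4350) + (-0.20)(0.1700) + (-0.05)(0.1600) = 0.3495
adj(I−A) = Cᵀ =
  [ 0.4350   0.1350   0.0750]
  [ 0.1700   0.5750   0.1900]
  [ 0.1600   0.1300   0.5900]
(I − A)⁻¹ = adj(I−A) / det(I−A) ≈
  [   1.2446     0.3863     0.2146]
  [   0.4864     1.6452     0.5436]
  [   0.4578     0.3720     1.6881]
First solve x = (I − A)⁻¹ d = adj(I−A)·d / det(I−A); in particular x_1 = (0.4350·750 + 0.1350·200 + 0.0750·400) / 0.3495 = 383.25 / 0.3495 ≈ 1096.56652.
Intermediate flow from 3 to 1: z_31 = a_31 · x_1 = 0.20 × 383.25 / 0.3495 = 76.65 / 0.3495 ≈ 219.313.

z_31 = 219.313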